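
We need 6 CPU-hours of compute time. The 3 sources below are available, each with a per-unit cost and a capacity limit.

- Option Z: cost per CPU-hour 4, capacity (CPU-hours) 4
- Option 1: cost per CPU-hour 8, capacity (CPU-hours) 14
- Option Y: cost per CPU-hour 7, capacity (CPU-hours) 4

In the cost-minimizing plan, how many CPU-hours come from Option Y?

2

Cheapest first:
Option Z (4): use full 4 — 2 CPU-hours to go.
Take 2 from Option Y at 7 to finish.
Option 1: unused.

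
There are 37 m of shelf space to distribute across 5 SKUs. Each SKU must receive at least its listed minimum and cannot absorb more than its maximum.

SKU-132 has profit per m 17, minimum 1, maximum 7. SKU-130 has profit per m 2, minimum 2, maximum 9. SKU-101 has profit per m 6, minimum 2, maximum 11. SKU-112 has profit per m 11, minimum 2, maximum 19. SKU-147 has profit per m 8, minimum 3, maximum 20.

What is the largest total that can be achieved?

Meeting every minimum uses 1+2+2+2+3 = 10 m, leaving 27.
Order the SKUs by profit per m: SKU-132 17 > SKU-112 11 > SKU-147 8 > SKU-101 6 > SKU-130 2.
Give SKU-132 6 more to hit its cap of 7 — 21 left.
Give SKU-112 17 more to hit its cap of 19 — 4 left.
SKU-147 has room for 17 more but only 4 remain, so it gets 7.
Total = 17×7 + 2×2 + 6×2 + 11×19 + 8×7 = 400.

400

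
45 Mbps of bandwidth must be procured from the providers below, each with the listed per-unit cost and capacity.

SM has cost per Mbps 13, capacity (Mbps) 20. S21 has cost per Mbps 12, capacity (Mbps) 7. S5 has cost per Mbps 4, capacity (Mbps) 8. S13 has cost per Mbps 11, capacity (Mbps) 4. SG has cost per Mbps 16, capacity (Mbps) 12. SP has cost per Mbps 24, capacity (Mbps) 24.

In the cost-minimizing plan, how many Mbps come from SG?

Cheapest first:
Take 8 from S5 at 4 → need 37 more.
S13 (11): use full 4 → 33 Mbps to go.
S21 at 12: take all 7 Mbps → 26 still needed.
Take 20 from SM at 13 → need 6 more.
SG at 16: take 6 of its 12 → requirement met.
SP: unused.

6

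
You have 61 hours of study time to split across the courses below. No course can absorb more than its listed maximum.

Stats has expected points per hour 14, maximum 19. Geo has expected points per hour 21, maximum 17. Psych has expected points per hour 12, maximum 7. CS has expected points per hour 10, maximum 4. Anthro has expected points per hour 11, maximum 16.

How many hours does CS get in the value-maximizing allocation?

Order the courses by expected points per hour: Geo 21 > Stats 14 > Psych 12 > Anthro 11 > CS 10.
Give Geo 17 to hit its cap of 17 ; 44 left.
Stats: +19 to 19 (cap) ; 25 left.
Psych: +7 to 7 (cap) ; 18 left.
Anthro takes 16 to reach its cap of 16 ; 2 left.
Only 2 left; CS takes them to reach 2.

2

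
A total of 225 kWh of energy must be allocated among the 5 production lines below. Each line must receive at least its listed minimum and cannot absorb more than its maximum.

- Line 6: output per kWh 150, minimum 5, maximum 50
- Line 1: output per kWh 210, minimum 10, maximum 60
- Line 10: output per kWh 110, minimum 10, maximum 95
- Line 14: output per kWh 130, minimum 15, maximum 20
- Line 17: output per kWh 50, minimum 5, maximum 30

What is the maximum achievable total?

32850

Meeting every minimum uses 5+10+10+15+5 = 45 kWh, leaving 180.
Rank by output per kWh: Line 1 210 > Line 6 150 > Line 14 130 > Line 10 110 > Line 17 50.
Line 1 takes 50 more to reach its cap of 60 ; 130 left.
Give Line 6 45 more to hit its cap of 50 ; 85 left.
Line 14: +5 to 20 (cap) ; 80 left.
Only 80 left; Line 10 takes them to reach 90.
Total = 150×50 + 210×60 + 110×90 + 130×20 + 50×5 = 32850.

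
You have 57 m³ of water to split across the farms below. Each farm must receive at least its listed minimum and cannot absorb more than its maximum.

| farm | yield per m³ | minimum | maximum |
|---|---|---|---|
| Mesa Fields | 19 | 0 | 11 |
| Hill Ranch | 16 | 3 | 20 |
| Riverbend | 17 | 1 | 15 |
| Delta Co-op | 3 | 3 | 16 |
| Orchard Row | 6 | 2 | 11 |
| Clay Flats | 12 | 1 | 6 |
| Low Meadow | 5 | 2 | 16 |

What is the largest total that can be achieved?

Meeting every minimum uses 0+3+1+3+2+1+2 = 12 m³, leaving 45.
Rank by yield per m³: Mesa Fields 19 > Riverbend 17 > Hill Ranch 16 > Clay Flats 12 > Orchard Row 6 > Low Meadow 5 > Delta Co-op 3.
Mesa Fields takes 11 more to reach its cap of 11 ; 34 left.
Give Riverbend 14 more to hit its cap of 15 ; 20 left.
Hill Ranch takes 17 more to reach its cap of 20 ; 3 left.
Clay Flats: +3 (room for 5) → 4. Pool exhausted.
Total = 19×11 + 16×20 + 17×15 + 3×3 + 6×2 + 12×4 + 5×2 = 863.

863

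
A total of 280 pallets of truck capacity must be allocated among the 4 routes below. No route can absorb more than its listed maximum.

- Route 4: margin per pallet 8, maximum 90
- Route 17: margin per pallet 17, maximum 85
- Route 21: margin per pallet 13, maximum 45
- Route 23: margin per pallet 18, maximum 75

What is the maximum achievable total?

Order the routes by margin per pallet: Route 23 18 > Route 17 17 > Route 21 13 > Route 4 8.
Route 23 takes 75 to reach its cap of 75 → 205 left.
Route 17 takes 85 to reach its cap of 85 → 120 left.
Give Route 21 45 to hit its cap of 45 → 75 left.
Only 75 left; Route 4 takes them to reach 75.
Total = 8×75 + 17×85 + 13×45 + 18×75 = 3980.

3980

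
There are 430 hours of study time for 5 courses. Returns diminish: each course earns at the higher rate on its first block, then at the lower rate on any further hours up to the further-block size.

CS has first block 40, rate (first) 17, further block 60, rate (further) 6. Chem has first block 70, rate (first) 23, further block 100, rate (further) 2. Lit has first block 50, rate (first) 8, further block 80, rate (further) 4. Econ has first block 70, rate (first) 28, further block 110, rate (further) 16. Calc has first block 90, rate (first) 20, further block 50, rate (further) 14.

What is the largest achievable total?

8510

Treat each block as its own option and order by rate: Econ/first 28 > Chem/first 23 > Calc/first 20 > CS/first 17 > Econ/second 16 > Calc/second 14 > Lit/first 8 > CS/second 6 > Lit/second 4 > Chem/second 2.
Econ first at 28: fill all 70 → 360 left.
Chem first at 23: fill all 70 → 290 left.
Fill Calc first block (90 at 20) → 200 left.
CS/first (17): +40 → 160 left.
Fill Econ second block (110 at 16) → 50 left.
Calc/second (14): +50 → 0 left.
Total = 28×70 + 23×70 + 20×90 + 17×40 + 16×110 + 14×50 = 8510.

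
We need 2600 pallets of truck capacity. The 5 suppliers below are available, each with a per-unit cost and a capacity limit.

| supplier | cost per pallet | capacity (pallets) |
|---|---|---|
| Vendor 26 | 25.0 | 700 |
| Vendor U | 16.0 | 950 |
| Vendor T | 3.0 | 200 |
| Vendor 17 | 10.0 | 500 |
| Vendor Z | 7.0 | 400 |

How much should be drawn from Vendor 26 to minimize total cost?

550

Cheapest first:
Take 200 from Vendor T at 3.0 → need 2400 more.
Vendor Z (7.0): use full 400 → 2000 pallets to go.
Vendor 17 (10.0): use full 500 → 1500 pallets to go.
Vendor U (16.0): use full 950 → 550 pallets to go.
Take 550 from Vendor 26 at 25.0 to finish.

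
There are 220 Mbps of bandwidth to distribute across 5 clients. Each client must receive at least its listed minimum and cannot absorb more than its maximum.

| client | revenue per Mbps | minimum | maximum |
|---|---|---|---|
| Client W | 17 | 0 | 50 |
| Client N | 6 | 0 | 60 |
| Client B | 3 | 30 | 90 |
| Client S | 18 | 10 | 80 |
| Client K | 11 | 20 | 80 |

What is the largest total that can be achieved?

Meeting every minimum uses 0+0+30+10+20 = 60 Mbps, leaving 160.
Rank by revenue per Mbps: Client S 18 > Client W 17 > Client K 11 > Client N 6 > Client B 3.
Client S takes 70 more to reach its cap of 80 — 90 left.
Client W: +50 to 50 (cap) — 40 left.
Client K has room for 60 more but only 40 remain, so it gets 60.
Total = 17×50 + 3×30 + 18×80 + 11×60 = 3040.

3040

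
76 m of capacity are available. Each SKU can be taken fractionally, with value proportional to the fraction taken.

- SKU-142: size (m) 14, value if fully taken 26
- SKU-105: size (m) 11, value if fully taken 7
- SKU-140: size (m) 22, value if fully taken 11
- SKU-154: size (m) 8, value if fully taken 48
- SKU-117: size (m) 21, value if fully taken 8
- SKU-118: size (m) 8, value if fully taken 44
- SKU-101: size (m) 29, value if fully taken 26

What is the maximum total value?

154

Rank by value-to-size ratio: SKU-154 48/8≈6, SKU-118 44/8≈5.5, SKU-142 26/14≈1.86, SKU-101 26/29≈0.897, SKU-105 7/11≈0.636, SKU-140 11/22≈0.5, SKU-117 8/21≈0.381.
All 8 m of SKU-154 fit (value 48) — 68 remain.
All 8 m of SKU-118 fit (value 44) — 60 remain.
SKU-142: take in full, 14 m for value 26 — 46 left.
SKU-101: take in full, 29 m for value 26 — 17 left.
SKU-105: take in full, 11 m for value 7 — 6 left.
Fill the last 6 m with part of SKU-140: 6/22 of it earns 3.
Total value = 154.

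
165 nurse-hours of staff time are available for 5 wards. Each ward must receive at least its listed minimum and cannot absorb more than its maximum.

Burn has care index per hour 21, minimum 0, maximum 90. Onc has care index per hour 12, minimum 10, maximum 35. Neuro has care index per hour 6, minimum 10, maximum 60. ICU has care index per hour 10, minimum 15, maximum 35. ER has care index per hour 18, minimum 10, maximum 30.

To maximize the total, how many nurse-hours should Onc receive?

Meeting every minimum uses 0+10+10+15+10 = 45 nurse-hours, leaving 120.
Order the wards by care index per hour: Burn 21 > ER 18 > Onc 12 > ICU 10 > Neuro 6.
Burn takes 90 more to reach its cap of 90 → 30 left.
ER: +20 to 30 (cap) → 10 left.
Only 10 left; Onc takes them to reach 20.

20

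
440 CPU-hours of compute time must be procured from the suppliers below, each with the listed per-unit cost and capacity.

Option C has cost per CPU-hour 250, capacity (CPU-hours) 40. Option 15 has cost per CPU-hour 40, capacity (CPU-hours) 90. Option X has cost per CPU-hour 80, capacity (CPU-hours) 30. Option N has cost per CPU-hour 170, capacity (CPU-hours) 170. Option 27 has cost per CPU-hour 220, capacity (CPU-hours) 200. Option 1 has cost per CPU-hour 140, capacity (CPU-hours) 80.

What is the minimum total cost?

61500

Cheapest first:
Option 15 at 40: take all 90 CPU-hours ; 350 still needed.
Option X (80): use full 30 ; 320 CPU-hours to go.
Option 1 (140): use full 80 ; 240 CPU-hours to go.
Option N (170): use full 170 ; 70 CPU-hours to go.
Option 27 at 220: take 70 of its 200 ; requirement met.
Option C: unused.
Cost = 90×40 + 30×80 + 80×140 + 170×170 + 70×220 = 61500.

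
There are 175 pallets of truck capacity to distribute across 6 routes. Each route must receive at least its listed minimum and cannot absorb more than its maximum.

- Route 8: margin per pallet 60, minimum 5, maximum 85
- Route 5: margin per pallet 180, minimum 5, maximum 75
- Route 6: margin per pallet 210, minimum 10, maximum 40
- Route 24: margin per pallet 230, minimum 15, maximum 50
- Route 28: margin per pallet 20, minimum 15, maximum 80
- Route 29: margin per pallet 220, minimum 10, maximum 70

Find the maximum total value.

Meeting every minimum uses 5+5+10+15+15+10 = 60 pallets, leaving 115.
Highest margin per pallet first: Route 24 230 > Route 29 220 > Route 6 210 > Route 5 180 > Route 8 60 > Route 28 20.
Route 24 takes 35 more to reach its cap of 50 ; 80 left.
Give Route 29 60 more to hit its cap of 70 ; 20 left.
Only 20 left; Route 6 takes them to reach 30.
Total = 60×5 + 180×5 + 210×30 + 230×50 + 20×15 + 220×70 = 34700.

34700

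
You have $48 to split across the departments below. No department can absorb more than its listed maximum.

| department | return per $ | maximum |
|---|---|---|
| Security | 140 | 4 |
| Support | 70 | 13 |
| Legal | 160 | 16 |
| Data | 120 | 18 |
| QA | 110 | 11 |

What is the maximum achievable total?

6380

Rank by return per $: Legal 160 > Security 140 > Data 120 > QA 110 > Support 70.
Legal: +16 to 16 (cap) — 32 left.
Give Security 4 to hit its cap of 4 — 28 left.
Data: +18 to 18 (cap) — 10 left.
QA has room for 11 but only 10 remain, so it gets 10.
Total = 140×4 + 160×16 + 120×18 + 110×10 = 6380.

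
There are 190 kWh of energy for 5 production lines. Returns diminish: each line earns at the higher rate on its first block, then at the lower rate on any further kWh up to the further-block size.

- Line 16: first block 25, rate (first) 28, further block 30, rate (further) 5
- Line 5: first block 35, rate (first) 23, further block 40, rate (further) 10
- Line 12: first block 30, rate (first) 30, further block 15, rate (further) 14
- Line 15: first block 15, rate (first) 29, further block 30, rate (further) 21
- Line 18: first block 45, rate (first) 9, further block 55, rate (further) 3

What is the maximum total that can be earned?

4080

Rank every tier by rate: Line 12/T1 30 > Line 15/T1 29 > Line 16/T1 28 > Line 5/T1 23 > Line 15/T2 21 > Line 12/T2 14 > Line 5/T2 10 > Line 18/T1 9 > Line 16/T2 5 > Line 18/T2 3.
Line 12/T1 (30): +30 ; 160 left.
Line 15 T1 at 29: fill all 15 ; 145 left.
Line 16 T1 at 28: fill all 25 ; 120 left.
Fill Line 5 T1 block (35 at 23) ; 85 left.
Line 15/T2 (21): +30 ; 55 left.
Fill Line 12 T2 block (15 at 14) ; 40 left.
Line 5/T2 (10): +40 ; 0 left.
Total = 30×30 + 29×15 + 28×25 + 23×35 + 21×30 + 14×15 + 10×40 = 4080.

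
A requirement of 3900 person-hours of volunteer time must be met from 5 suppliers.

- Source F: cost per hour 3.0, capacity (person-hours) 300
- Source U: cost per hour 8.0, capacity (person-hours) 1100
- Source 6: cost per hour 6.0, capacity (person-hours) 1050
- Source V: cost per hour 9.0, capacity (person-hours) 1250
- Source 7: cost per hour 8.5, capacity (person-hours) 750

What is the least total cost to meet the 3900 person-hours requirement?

28675

Use suppliers in increasing cost order.
Source F at 3.0: take all 300 person-hours ; 3600 still needed.
Source 6 at 6.0: take all 1050 person-hours ; 2550 still needed.
Source U at 8.0: take all 1100 person-hours ; 1450 still needed.
Take 750 from Source 7 at 8.5 ; need 700 more.
Source V at 9.0: take 700 of its 1250 ; requirement met.
Cost = 300×3.0 + 1050×6.0 + 1100×8.0 + 750×8.5 + 700×9.0 = 28675.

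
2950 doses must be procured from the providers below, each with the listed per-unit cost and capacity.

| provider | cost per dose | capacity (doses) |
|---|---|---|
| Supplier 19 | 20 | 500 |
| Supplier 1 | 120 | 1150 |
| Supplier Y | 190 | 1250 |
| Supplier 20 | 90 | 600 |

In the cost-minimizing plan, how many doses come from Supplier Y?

Fill from the cheapest provider first.
Supplier 19 at 20: take all 500 doses → 2450 still needed.
Take 600 from Supplier 20 at 90 → need 1850 more.
Supplier 1 at 120: take all 1150 doses → 700 still needed.
Supplier Y (190): take the remaining 700 → done.

700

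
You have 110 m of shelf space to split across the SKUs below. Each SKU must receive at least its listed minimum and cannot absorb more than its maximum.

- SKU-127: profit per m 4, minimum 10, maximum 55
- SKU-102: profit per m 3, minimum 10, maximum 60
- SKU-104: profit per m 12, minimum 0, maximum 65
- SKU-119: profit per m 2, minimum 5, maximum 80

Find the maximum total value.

940

Meeting every minimum uses 10+10+0+5 = 25 m, leaving 85.
Order the SKUs by profit per m: SKU-104 12 > SKU-127 4 > SKU-102 3 > SKU-119 2.
SKU-104: +65 to 65 (cap) → 20 left.
SKU-127: +20 (room for 45) → 30. Pool exhausted.
Total = 4×30 + 3×10 + 12×65 + 2×5 = 940.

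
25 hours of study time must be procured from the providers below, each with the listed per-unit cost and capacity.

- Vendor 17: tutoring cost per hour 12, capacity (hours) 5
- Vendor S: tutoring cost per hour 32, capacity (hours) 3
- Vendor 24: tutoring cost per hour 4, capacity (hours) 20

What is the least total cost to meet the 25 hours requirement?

Use providers in increasing cost order.
Vendor 24 (4): use full 20 — 5 hours to go.
Vendor 17 (12): use full 5 — 0 hours to go.
Vendor S: unused.
Cost = 20×4 + 5×12 = 140.

140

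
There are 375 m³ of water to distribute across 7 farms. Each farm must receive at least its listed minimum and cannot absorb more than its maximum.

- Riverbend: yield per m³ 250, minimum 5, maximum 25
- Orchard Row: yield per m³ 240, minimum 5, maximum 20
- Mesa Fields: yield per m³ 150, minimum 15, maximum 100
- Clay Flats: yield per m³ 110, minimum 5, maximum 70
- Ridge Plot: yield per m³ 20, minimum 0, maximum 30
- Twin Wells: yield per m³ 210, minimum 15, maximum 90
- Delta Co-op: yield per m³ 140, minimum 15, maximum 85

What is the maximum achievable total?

Meeting every minimum uses 5+5+15+5+0+15+15 = 60 m³, leaving 315.
Order the farms by yield per m³: Riverbend 250 > Orchard Row 240 > Twin Wells 210 > Mesa Fields 150 > Delta Co-op 140 > Clay Flats 110 > Ridge Plot 20.
Give Riverbend 20 more to hit its cap of 25 ; 295 left.
Orchard Row: +15 to 20 (cap) ; 280 left.
Twin Wells takes 75 more to reach its cap of 90 ; 205 left.
Give Mesa Fields 85 more to hit its cap of 100 ; 120 left.
Delta Co-op: +70 to 85 (cap) ; 50 left.
Clay Flats: +50 (room for 65) → 55. Pool exhausted.
Total = 250×25 + 240×20 + 150×100 + 110×55 + 210×90 + 140×85 = 62900.

62900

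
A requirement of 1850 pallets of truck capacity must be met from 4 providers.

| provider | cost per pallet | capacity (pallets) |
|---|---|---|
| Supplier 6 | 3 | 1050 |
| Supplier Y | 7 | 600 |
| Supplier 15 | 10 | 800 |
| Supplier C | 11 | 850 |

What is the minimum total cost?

Fill from the cheapest provider first.
Supplier 6 (3): use full 1050 — 800 pallets to go.
Supplier Y at 7: take all 600 pallets — 200 still needed.
Supplier 15 at 10: take 200 of its 800 — requirement met.
Supplier C: unused.
Cost = 1050×3 + 600×7 + 200×10 = 9350.

9350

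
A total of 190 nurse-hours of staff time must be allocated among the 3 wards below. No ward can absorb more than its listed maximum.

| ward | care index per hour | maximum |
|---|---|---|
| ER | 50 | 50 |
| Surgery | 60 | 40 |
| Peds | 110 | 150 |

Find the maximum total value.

18900

Highest care index per hour first: Peds 110 > Surgery 60 > ER 50.
Peds: +150 to 150 (cap) ; 40 left.
Surgery takes 40 to reach its cap of 40 ; 0 left.
Total = 60×40 + 110×150 = 18900.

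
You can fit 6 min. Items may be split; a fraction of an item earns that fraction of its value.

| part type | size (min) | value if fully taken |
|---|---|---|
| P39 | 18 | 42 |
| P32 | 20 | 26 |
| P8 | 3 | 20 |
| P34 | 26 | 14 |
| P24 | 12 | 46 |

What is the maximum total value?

31.5

Best value per unit of size first: P8 20/3≈6.67, P24 46/12≈3.83, P39 42/18≈2.33, P32 26/20≈1.3, P34 14/26≈0.538.
Take all of P8 (3 min, value 20) → 3 min left.
Fill the last 3 min with part of P24: 3/12 of it earns 11.5.
Total value = 31.5.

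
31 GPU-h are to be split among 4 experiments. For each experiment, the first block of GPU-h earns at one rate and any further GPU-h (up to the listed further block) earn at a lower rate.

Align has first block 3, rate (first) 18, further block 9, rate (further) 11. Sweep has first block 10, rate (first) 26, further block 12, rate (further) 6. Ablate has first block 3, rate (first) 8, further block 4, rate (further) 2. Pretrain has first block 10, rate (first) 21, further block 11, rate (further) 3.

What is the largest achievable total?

Order all 8 blocks by rate: Sweep/T1 26 > Pretrain/T1 21 > Align/T1 18 > Align/T2 11 > Ablate/T1 8 > Sweep/T2 6 > Pretrain/T2 3 > Ablate/T2 2.
Sweep T1 at 26: fill all 10 → 21 left.
Fill Pretrain T1 block (10 at 21) → 11 left.
Fill Align T1 block (3 at 18) → 8 left.
Align T2 at 11: only 8 left, fill 8.
Total = 26×10 + 21×10 + 18×3 + 11×8 = 612.

612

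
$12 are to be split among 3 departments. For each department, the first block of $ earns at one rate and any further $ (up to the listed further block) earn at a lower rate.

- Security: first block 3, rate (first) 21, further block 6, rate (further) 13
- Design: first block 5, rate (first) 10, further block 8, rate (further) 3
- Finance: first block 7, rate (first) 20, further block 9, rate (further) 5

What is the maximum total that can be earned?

229

Order all 6 blocks by rate: Security/first 21 > Finance/first 20 > Security/second 13 > Design/first 10 > Finance/second 5 > Design/second 3.
Fill Security first block (3 at 21) — 9 left.
Finance first at 20: fill all 7 — 2 left.
Security second at 13: only 2 left, fill 2.
Total = 21×3 + 20×7 + 13×2 = 229.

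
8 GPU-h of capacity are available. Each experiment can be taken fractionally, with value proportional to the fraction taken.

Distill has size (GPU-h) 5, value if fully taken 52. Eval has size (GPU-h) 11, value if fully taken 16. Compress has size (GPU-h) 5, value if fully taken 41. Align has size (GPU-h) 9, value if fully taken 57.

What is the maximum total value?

Sort by value density: Distill 52/5≈10.4, Compress 41/5≈8.2, Align 57/9≈6.33, Eval 16/11≈1.45.
Take all of Distill (5 GPU-h, value 52) ; 3 GPU-h left.
Fill the last 3 GPU-h with part of Compress: 3/5 of it earns 24.6.
Total value = 76.6.

76.6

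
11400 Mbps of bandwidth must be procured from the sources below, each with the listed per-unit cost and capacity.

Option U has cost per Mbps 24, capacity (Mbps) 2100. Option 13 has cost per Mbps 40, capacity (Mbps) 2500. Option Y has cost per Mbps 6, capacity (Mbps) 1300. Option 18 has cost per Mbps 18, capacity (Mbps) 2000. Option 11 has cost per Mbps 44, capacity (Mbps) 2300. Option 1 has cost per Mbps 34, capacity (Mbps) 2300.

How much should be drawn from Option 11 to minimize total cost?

Cheapest first:
Option Y at 6: take all 1300 Mbps — 10100 still needed.
Option 18 (18): use full 2000 — 8100 Mbps to go.
Option U (24): use full 2100 — 6000 Mbps to go.
Option 1 (34): use full 2300 — 3700 Mbps to go.
Take 2500 from Option 13 at 40 — need 1200 more.
Take 1200 from Option 11 at 44 to finish.

1200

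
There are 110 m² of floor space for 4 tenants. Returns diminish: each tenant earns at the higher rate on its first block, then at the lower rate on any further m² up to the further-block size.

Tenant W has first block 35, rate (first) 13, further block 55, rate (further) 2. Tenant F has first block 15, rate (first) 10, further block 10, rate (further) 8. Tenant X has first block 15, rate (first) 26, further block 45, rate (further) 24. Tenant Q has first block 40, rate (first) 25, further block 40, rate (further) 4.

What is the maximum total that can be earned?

Rank every tier by rate: Tenant X/T1 26 > Tenant Q/T1 25 > Tenant X/T2 24 > Tenant W/T1 13 > Tenant F/T1 10 > Tenant F/T2 8 > Tenant Q/T2 4 > Tenant W/T2 2.
Fill Tenant X T1 block (15 at 26) → 95 left.
Tenant Q/T1 (25): +40 → 55 left.
Tenant X T2 at 24: fill all 45 → 10 left.
Tenant W T1 at 13: only 10 left, fill 10.
Total = 26×15 + 25×40 + 24×45 + 13×10 = 2600.

2600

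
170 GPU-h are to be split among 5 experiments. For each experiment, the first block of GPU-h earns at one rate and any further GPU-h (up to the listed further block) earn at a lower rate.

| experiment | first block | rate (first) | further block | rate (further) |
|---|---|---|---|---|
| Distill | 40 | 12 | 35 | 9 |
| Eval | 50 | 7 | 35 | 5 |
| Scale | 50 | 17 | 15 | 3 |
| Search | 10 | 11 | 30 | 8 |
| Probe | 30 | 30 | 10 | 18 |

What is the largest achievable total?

2790

Treat each block as its own option and order by rate: Probe/T1 30 > Probe/T2 18 > Scale/T1 17 > Distill/T1 12 > Search/T1 11 > Distill/T2 9 > Search/T2 8 > Eval/T1 7 > Eval/T2 5 > Scale/T2 3.
Probe/T1 (30): +30 → 140 left.
Probe T2 at 18: fill all 10 → 130 left.
Fill Scale T1 block (50 at 17) → 80 left.
Distill/T1 (12): +40 → 40 left.
Search/T1 (11): +10 → 30 left.
Distill/T2: +30 of 35 at 9; pool empty.
Total = 30×30 + 18×10 + 17×50 + 12×40 + 11×10 + 9×30 = 2790.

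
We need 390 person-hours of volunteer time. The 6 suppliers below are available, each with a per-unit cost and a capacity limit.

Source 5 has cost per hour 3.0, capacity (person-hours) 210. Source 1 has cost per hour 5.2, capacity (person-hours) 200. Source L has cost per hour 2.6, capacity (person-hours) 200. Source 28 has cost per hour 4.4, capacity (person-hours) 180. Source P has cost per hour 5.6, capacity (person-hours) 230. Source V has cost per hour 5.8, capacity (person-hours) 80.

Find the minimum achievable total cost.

1090

Fill from the cheapest supplier first.
Source L (2.6): use full 200 → 190 person-hours to go.
Source 5 (3.0): take the remaining 190 → done.
Source 28, Source 1, Source P, Source V: unused.
Cost = 200×2.6 + 190×3.0 = 1090.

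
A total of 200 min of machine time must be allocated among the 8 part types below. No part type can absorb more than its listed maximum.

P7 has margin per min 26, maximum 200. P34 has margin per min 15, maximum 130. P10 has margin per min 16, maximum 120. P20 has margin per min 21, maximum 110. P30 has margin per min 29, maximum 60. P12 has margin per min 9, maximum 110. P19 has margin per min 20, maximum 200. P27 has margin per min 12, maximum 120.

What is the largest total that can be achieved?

5380

Rank by margin per min: P30 29 > P7 26 > P20 21 > P19 20 > P10 16 > P34 15 > P27 12 > P12 9.
Give P30 60 to hit its cap of 60 — 140 left.
Only 140 left; P7 takes them to reach 140.
Total = 26×140 + 29×60 = 5380.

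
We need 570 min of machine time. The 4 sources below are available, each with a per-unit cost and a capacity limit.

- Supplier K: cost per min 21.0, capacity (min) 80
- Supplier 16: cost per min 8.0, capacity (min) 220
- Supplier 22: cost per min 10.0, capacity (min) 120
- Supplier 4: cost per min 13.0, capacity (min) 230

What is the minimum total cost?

Fill from the cheapest source first.
Supplier 16 at 8.0: take all 220 min ; 350 still needed.
Supplier 22 at 10.0: take all 120 min ; 230 still needed.
Take 230 from Supplier 4 at 13.0 ; need 0 more.
Supplier K: unused.
Cost = 220×8.0 + 120×10.0 + 230×13.0 = 5950.

5950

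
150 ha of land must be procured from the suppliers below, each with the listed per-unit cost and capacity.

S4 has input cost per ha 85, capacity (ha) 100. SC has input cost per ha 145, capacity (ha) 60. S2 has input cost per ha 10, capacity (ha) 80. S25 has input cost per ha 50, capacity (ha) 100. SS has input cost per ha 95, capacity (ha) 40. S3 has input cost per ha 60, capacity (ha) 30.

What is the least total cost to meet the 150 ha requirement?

4300

Fill from the cheapest supplier first.
S2 (10): use full 80 ; 70 ha to go.
Take 70 from S25 at 50 to finish.
S3, S4, SS, SC: unused.
Cost = 80×10 + 70×50 = 4300.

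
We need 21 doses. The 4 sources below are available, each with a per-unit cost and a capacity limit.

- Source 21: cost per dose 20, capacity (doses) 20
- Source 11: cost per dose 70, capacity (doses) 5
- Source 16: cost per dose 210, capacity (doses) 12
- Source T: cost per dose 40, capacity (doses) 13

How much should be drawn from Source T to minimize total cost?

1

Fill from the cheapest source first.
Source 21 (20): use full 20 → 1 doses to go.
Source T at 40: take 1 of its 13 → requirement met.
Source 11, Source 16: unused.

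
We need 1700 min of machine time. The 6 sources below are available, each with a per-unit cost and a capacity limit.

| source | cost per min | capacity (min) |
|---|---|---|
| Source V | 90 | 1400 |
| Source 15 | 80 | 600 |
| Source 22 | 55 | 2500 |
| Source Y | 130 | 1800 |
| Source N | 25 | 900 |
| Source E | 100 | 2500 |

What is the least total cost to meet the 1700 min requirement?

66500

Fill from the cheapest source first.
Source N (25): use full 900 ; 800 min to go.
Source 22 at 55: take 800 of its 2500 ; requirement met.
Source 15, Source V, Source E, Source Y: unused.
Cost = 900×25 + 800×55 = 66500.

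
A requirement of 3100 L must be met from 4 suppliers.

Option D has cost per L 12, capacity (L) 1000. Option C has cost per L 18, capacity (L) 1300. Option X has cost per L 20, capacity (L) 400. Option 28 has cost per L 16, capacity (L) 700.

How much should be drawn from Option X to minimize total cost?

Fill from the cheapest supplier first.
Take 1000 from Option D at 12 — need 2100 more.
Option 28 (16): use full 700 — 1400 L to go.
Option C at 18: take all 1300 L — 100 still needed.
Option X (20): take the remaining 100 — done.

100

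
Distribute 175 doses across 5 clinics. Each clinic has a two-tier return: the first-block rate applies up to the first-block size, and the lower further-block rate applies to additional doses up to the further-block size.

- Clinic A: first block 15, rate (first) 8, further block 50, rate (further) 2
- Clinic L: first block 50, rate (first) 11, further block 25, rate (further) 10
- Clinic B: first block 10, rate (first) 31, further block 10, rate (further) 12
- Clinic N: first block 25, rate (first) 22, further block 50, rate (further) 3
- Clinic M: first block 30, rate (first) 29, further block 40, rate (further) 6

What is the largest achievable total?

2830

Treat each block as its own option and order by rate: Clinic B/T1 31 > Clinic M/T1 29 > Clinic N/T1 22 > Clinic B/T2 12 > Clinic L/T1 11 > Clinic L/T2 10 > Clinic A/T1 8 > Clinic M/T2 6 > Clinic N/T2 3 > Clinic A/T2 2.
Fill Clinic B T1 block (10 at 31) — 165 left.
Clinic M T1 at 29: fill all 30 — 135 left.
Clinic N T1 at 22: fill all 25 — 110 left.
Clinic B/T2 (12): +10 — 100 left.
Clinic L/T1 (11): +50 — 50 left.
Fill Clinic L T2 block (25 at 10) — 25 left.
Clinic A/T1 (8): +15 — 10 left.
Clinic M T2 at 6: only 10 left, fill 10.
Total = 31×10 + 29×30 + 22×25 + 12×10 + 11×50 + 10×25 + 8×15 + 6×10 = 2830.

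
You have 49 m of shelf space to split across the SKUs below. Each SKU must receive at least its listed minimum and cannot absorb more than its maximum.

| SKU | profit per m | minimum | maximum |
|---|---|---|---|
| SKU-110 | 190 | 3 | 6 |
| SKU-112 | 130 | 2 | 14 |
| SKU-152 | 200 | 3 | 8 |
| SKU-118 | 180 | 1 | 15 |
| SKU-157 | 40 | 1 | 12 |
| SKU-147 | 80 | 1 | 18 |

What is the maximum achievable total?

7700

Meeting every minimum uses 3+2+3+1+1+1 = 11 m, leaving 38.
Highest profit per m first: SKU-152 200 > SKU-110 190 > SKU-118 180 > SKU-112 130 > SKU-147 80 > SKU-157 40.
SKU-152 takes 5 more to reach its cap of 8 — 33 left.
Give SKU-110 3 more to hit its cap of 6 — 30 left.
Give SKU-118 14 more to hit its cap of 15 — 16 left.
SKU-112 takes 12 more to reach its cap of 14 — 4 left.
SKU-147 has room for 17 more but only 4 remain, so it gets 5.
Total = 190×6 + 130×14 + 200×8 + 180×15 + 40×1 + 80×5 = 7700.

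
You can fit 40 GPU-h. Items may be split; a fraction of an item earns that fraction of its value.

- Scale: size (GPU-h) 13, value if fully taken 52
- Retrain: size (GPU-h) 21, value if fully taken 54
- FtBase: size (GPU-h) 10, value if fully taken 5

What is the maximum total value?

109

Rank by value-to-size ratio: Scale 52/13≈4, Retrain 54/21≈2.57, FtBase 5/10≈0.5.
Scale: take in full, 13 GPU-h for value 52 ; 27 left.
Retrain: take in full, 21 GPU-h for value 54 ; 6 left.
Fill the last 6 GPU-h with part of FtBase: 6/10 of it earns 3.
Total value = 109.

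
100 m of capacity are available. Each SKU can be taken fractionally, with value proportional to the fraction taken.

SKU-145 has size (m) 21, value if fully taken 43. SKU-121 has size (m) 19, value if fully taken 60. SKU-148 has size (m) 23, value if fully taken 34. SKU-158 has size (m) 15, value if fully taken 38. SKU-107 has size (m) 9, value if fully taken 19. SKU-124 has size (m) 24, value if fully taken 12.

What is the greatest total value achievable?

Rank by value-to-size ratio: SKU-121 60/19≈3.16, SKU-158 38/15≈2.53, SKU-107 19/9≈2.11, SKU-145 43/21≈2.05, SKU-148 34/23≈1.48, SKU-124 12/24≈0.5.
All 19 m of SKU-121 fit (value 60) — 81 remain.
Take all of SKU-158 (15 m, value 38) — 66 m left.
Take all of SKU-107 (9 m, value 19) — 57 m left.
Take all of SKU-145 (21 m, value 43) — 36 m left.
SKU-148: take in full, 23 m for value 34 — 13 left.
Fill the last 13 m with part of SKU-124: 13/24 of it earns 6.5.
Total value = 200.5.

200.5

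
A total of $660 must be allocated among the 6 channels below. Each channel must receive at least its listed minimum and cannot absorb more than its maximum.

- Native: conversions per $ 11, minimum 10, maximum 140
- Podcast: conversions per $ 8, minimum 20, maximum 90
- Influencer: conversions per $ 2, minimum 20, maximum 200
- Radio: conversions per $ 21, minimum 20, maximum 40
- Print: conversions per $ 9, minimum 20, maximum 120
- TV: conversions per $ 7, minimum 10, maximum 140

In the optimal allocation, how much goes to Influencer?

130

Meeting every minimum uses 10+20+20+20+20+10 = 100 $, leaving 560.
Rank by conversions per $: Radio 21 > Native 11 > Print 9 > Podcast 8 > TV 7 > Influencer 2.
Radio: +20 to 40 (cap) ; 540 left.
Native: +130 to 140 (cap) ; 410 left.
Print takes 100 more to reach its cap of 120 ; 310 left.
Podcast takes 70 more to reach its cap of 90 ; 240 left.
Give TV 130 more to hit its cap of 140 ; 110 left.
Only 110 left; Influencer takes them to reach 130.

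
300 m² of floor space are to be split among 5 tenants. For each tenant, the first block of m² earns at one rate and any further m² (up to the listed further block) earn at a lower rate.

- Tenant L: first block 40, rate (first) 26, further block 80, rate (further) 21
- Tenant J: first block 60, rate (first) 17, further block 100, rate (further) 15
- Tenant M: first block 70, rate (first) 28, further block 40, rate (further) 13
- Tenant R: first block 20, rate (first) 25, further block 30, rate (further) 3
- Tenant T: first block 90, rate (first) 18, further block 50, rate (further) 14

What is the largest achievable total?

6800

Order all 10 blocks by rate: Tenant M/T1 28 > Tenant L/T1 26 > Tenant R/T1 25 > Tenant L/T2 21 > Tenant T/T1 18 > Tenant J/T1 17 > Tenant J/T2 15 > Tenant T/T2 14 > Tenant M/T2 13 > Tenant R/T2 3.
Tenant M/T1 (28): +70 — 230 left.
Tenant L/T1 (26): +40 — 190 left.
Fill Tenant R T1 block (20 at 25) — 170 left.
Fill Tenant L T2 block (80 at 21) — 90 left.
Fill Tenant T T1 block (90 at 18) — 0 left.
Total = 28×70 + 26×40 + 25×20 + 21×80 + 18×90 = 6800.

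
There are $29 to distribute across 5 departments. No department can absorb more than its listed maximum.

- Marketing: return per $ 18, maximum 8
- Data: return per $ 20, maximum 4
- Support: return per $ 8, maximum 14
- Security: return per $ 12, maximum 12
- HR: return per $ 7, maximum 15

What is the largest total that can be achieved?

408

Highest return per $ first: Data 20 > Marketing 18 > Security 12 > Support 8 > HR 7.
Data takes 4 to reach its cap of 4 → 25 left.
Give Marketing 8 to hit its cap of 8 → 17 left.
Give Security 12 to hit its cap of 12 → 5 left.
Support has room for 14 but only 5 remain, so it gets 5.
Total = 18×8 + 20×4 + 8×5 + 12×12 = 408.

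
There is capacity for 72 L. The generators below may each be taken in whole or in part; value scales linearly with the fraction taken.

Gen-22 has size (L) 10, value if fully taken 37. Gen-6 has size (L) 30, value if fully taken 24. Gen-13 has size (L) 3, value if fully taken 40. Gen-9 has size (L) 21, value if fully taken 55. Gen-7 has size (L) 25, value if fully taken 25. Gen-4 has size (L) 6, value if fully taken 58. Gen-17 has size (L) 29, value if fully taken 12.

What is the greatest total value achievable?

Best value per unit of size first: Gen-13 40/3≈13.3, Gen-4 58/6≈9.67, Gen-22 37/10≈3.7, Gen-9 55/21≈2.62, Gen-7 25/25≈1, Gen-6 24/30≈0.8, Gen-17 12/29≈0.414.
Gen-13: take in full, 3 L for value 40 ; 69 left.
Gen-4: take in full, 6 L for value 58 ; 63 left.
Gen-22: take in full, 10 L for value 37 ; 53 left.
Take all of Gen-9 (21 L, value 55) ; 32 L left.
Gen-7: take in full, 25 L for value 25 ; 7 left.
Fill the last 7 L with part of Gen-6: 7/30 of it earns 5.6.
Total value = 220.6.

220.6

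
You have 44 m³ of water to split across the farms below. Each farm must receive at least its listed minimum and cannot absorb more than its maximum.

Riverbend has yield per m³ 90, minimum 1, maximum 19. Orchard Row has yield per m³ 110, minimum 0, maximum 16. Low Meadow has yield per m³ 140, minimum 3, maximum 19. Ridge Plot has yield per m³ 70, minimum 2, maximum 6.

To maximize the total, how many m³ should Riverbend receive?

Meeting every minimum uses 1+0+3+2 = 6 m³, leaving 38.
Highest yield per m³ first: Low Meadow 140 > Orchard Row 110 > Riverbend 90 > Ridge Plot 70.
Low Meadow takes 16 more to reach its cap of 19 → 22 left.
Orchard Row takes 16 more to reach its cap of 16 → 6 left.
Riverbend: +6 (room for 18) → 7. Pool exhausted.

7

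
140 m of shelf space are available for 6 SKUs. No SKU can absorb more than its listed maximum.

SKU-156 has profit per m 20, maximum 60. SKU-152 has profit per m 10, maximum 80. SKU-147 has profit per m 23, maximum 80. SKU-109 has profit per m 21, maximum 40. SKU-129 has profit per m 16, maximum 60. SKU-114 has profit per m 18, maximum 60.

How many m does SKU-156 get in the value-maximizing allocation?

20

Highest profit per m first: SKU-147 23 > SKU-109 21 > SKU-156 20 > SKU-114 18 > SKU-129 16 > SKU-152 10.
SKU-147 takes 80 to reach its cap of 80 → 60 left.
Give SKU-109 40 to hit its cap of 40 → 20 left.
SKU-156 has room for 60 but only 20 remain, so it gets 20.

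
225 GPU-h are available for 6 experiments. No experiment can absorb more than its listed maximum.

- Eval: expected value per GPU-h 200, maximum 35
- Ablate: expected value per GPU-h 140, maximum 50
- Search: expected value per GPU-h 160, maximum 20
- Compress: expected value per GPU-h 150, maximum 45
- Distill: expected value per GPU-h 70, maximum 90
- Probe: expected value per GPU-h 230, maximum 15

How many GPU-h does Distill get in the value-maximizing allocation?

60

Order the experiments by expected value per GPU-h: Probe 230 > Eval 200 > Search 160 > Compress 150 > Ablate 140 > Distill 70.
Probe: +15 to 15 (cap) ; 210 left.
Eval takes 35 to reach its cap of 35 ; 175 left.
Give Search 20 to hit its cap of 20 ; 155 left.
Give Compress 45 to hit its cap of 45 ; 110 left.
Give Ablate 50 to hit its cap of 50 ; 60 left.
Only 60 left; Distill takes them to reach 60.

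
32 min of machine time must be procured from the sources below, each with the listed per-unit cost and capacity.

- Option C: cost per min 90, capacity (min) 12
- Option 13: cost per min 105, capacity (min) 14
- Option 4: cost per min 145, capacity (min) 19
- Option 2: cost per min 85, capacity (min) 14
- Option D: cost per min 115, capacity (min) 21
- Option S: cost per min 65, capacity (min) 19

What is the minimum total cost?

2340

Cheapest first:
Option S at 65: take all 19 min → 13 still needed.
Take 13 from Option 2 at 85 to finish.
Option C, Option 13, Option D, Option 4: unused.
Cost = 19×65 + 13×85 = 2340.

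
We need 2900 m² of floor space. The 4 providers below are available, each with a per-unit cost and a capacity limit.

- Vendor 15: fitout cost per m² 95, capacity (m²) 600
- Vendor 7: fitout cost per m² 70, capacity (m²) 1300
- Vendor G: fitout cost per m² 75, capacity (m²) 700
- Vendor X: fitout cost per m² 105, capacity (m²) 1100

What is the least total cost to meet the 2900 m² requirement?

Cheapest first:
Take 1300 from Vendor 7 at 70 — need 1600 more.
Take 700 from Vendor G at 75 — need 900 more.
Take 600 from Vendor 15 at 95 — need 300 more.
Vendor X (105): take the remaining 300 — done.
Cost = 1300×70 + 700×75 + 600×95 + 300×105 = 232000.

232000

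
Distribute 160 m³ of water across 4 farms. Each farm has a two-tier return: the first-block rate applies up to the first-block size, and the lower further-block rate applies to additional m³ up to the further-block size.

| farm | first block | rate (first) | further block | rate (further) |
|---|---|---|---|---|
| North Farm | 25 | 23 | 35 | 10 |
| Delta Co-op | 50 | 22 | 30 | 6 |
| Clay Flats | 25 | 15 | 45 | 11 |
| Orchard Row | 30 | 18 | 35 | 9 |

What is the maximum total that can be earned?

Order all 8 blocks by rate: North Farm/tier1 23 > Delta Co-op/tier1 22 > Orchard Row/tier1 18 > Clay Flats/tier1 15 > Clay Flats/tier2 11 > North Farm/tier2 10 > Orchard Row/tier2 9 > Delta Co-op/tier2 6.
Fill North Farm tier1 block (25 at 23) — 135 left.
Delta Co-op tier1 at 22: fill all 50 — 85 left.
Orchard Row/tier1 (18): +30 — 55 left.
Fill Clay Flats tier1 block (25 at 15) — 30 left.
Clay Flats tier2 at 11: only 30 left, fill 30.
Total = 23×25 + 22×50 + 18×30 + 15×25 + 11×30 = 2920.

2920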